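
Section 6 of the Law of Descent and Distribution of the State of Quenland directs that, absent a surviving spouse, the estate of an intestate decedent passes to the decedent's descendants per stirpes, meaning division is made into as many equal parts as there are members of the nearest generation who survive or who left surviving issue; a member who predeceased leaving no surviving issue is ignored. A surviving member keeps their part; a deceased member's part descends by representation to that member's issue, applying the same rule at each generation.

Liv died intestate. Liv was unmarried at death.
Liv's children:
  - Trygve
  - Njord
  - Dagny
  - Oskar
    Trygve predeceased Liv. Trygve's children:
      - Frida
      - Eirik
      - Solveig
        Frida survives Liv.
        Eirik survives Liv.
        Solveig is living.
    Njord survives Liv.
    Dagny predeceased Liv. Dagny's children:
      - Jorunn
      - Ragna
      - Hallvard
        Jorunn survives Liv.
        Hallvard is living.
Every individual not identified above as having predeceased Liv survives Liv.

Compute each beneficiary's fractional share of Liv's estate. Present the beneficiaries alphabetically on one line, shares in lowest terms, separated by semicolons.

There is no surviving spouse, so the entire estate passes to Liv's descendants per stirpes.
The estate is divided into 4 equal shares of 1/4 among Trygve, Njord, Dagny, Oskar.
Trygve predeceased; the 1/4 allotted to Trygve's branch passes to Trygve's issue by representation.
The 1/4 is divided into 3 equal shares of 1/12 among Frida, Eirik, Solveig.
Frida is living and takes 1/12.
Eirik is living and takes 1/12.
Solveig is living and takes 1/12.
Njord is living and takes 1/4.
Dagny predeceased; the 1/4 allotted to Dagny's branch passes to Dagny's issue by representation.
The 1/4 is divided into 3 equal shares of 1/12 among Jorunn, Ragna, Hallvard.
Jorunn is living and takes 1/12.
Ragna is living and takes 1/12.
Hallvard is living and takes 1/12.
Oskar is living and takes 1/4.

Eirik 1/12; Frida 1/12; Hallvard 1/12; Jorunn 1/12; Njord 1/4; Oskar 1/4; Ragna 1/12; Solveig 1/12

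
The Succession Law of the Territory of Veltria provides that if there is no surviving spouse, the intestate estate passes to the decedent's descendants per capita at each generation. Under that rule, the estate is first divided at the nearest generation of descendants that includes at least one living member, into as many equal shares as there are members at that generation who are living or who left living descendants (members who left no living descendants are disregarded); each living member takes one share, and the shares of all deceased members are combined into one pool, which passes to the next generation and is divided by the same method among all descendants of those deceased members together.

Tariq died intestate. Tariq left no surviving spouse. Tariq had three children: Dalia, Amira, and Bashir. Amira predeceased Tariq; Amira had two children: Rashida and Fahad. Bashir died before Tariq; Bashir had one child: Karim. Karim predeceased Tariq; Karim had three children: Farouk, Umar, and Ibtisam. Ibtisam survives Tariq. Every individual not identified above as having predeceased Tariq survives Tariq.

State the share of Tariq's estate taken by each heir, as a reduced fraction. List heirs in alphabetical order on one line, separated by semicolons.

Dalia 1/3; Fahad 2/9; Farouk 2/27; Ibtisam 2/27; Rashida 2/9; Umar 2/27

There is no surviving spouse, so the entire estate passes to Tariq's descendants per capita at each generation.
At generation 1 (Dalia, Amira, Bashir) there are 3 shares of (1)/3 = 1/3 each.
Living: Dalia — each takes 1/3.
Deceased: Amira and Bashir. Their combined 2/3 is pooled and carried to generation 2.
At generation 2 (Rashida, Fahad, Karim) there are 3 shares of (2/3)/3 = 2/9 each.
Living: Rashida and Fahad — each takes 2/9.
Deceased: Karim. That 2/9 share is carried to generation 3.
At generation 3 (Farouk, Umar, Ibtisam) there are 3 shares of (2/9)/3 = 2/27 each.
Living: Farouk, Umar, and Ibtisam — each takes 2/27.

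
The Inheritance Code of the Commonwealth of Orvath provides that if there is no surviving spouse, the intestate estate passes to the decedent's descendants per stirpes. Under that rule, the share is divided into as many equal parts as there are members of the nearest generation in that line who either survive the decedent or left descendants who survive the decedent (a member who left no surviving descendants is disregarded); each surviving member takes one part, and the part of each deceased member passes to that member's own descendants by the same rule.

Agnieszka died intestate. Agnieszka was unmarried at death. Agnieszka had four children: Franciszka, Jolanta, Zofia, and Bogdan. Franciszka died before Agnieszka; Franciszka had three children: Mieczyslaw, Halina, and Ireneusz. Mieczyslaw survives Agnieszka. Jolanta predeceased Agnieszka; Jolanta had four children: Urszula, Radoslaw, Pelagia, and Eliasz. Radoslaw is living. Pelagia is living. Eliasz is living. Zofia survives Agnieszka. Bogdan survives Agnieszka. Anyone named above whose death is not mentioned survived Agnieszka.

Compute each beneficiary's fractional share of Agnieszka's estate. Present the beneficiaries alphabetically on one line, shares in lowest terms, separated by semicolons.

There is no surviving spouse, so the entire estate passes to Agnieszka's descendants per stirpes.
The estate is divided into 4 equal shares of 1/4 among Franciszka, Jolanta, Zofia, Bogdan.
Franciszka predeceased; the 1/4 allotted to Franciszka's branch passes to Franciszka's issue by representation.
The 1/4 is divided into 3 equal shares of 1/12 among Mieczyslaw, Halina, Ireneusz.
Mieczyslaw is living and takes 1/12.
Halina is living and takes 1/12.
Ireneusz is living and takes 1/12.
Jolanta predeceased; the 1/4 allotted to Jolanta's branch passes to Jolanta's issue by representation.
The 1/4 is divided into 4 equal shares of 1/16 among Urszula, Radoslaw, Pelagia, Eliasz.
Urszula is living and takes 1/16.
Radoslaw is living and takes 1/16.
Pelagia is living and takes 1/16.
Eliasz is living and takes 1/16.
Zofia is living and takes 1/4.
Bogdan is living and takes 1/4.

Bogdan 1/4; Eliasz 1/16; Halina 1/12; Ireneusz 1/12; Mieczyslaw 1/12; Pelagia 1/16; Radoslaw 1/16; Urszula 1/16; Zofia 1/4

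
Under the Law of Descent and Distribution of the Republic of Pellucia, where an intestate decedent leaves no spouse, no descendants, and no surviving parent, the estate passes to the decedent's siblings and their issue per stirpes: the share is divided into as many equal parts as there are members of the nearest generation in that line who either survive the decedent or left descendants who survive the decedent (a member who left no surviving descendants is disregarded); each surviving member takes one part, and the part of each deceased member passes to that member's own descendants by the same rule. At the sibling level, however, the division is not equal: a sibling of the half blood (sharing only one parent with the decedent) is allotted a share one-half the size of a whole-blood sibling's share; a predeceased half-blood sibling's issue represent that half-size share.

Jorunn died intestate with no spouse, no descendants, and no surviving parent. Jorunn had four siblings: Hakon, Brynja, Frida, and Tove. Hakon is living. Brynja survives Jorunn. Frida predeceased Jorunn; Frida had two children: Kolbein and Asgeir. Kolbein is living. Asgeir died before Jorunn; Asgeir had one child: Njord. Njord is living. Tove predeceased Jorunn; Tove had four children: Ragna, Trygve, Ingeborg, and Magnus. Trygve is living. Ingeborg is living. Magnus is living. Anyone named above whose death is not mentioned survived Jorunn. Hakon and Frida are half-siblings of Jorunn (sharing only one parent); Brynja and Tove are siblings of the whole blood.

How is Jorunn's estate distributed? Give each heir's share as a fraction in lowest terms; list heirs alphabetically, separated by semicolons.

No spouse, descendants, or parent survives, so the estate passes to Jorunn's siblings per stirpes.
Half-blood siblings count for one-half the weight of whole-blood siblings at the initial division.
Dividing 1 in proportion to weights (total weight 3): Hakon (weight 1/2) → 1/6; Brynja (weight 1) → 1/3; Frida (weight 1/2) → 1/6; Tove (weight 1) → 1/3.
Hakon is living and takes 1/6.
Brynja is living and takes 1/3.
Frida predeceased; the 1/6 allotted to Frida's branch passes to Frida's issue by representation.
The 1/6 is divided into 2 equal shares of 1/12 among Kolbein, Asgeir.
Kolbein is living and takes 1/12.
Asgeir predeceased; the 1/12 allotted to Asgeir's branch passes to Asgeir's issue by representation.
Njord is the sole taker at this level and receives the full 1/12.
Tove predeceased; the 1/3 allotted to Tove's branch passes to Tove's issue by representation.
The 1/3 is divided into 4 equal shares of 1/12 among Ragna, Trygve, Ingeborg, Magnus.
Ragna is living and takes 1/12.
Trygve is living and takes 1/12.
Ingeborg is living and takes 1/12.
Magnus is living and takes 1/12.

Brynja 1/3; Hakon 1/6; Ingeborg 1/12; Kolbein 1/12; Magnus 1/12; Njord 1/12; Ragna 1/12; Trygve 1/12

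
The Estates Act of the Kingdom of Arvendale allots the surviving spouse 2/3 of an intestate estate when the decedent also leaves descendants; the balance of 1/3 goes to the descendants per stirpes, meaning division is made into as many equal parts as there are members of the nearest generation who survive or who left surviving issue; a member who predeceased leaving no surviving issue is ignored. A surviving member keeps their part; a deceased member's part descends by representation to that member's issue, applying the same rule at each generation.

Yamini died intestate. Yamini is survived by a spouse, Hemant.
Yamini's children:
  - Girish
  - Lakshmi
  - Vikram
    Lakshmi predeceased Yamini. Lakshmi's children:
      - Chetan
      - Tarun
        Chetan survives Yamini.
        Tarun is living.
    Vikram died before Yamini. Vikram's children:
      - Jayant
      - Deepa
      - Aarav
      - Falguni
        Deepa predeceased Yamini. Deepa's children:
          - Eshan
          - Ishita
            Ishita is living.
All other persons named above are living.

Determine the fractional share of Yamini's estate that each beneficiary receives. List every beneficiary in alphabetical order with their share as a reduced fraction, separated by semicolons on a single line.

Hemant, as surviving spouse, takes 2/3.
The remaining 1/3 passes to Yamini's descendants per stirpes.
The 1/3 is divided into 3 equal shares of 1/9 among Girish, Lakshmi, Vikram.
Girish is living and takes 1/9.
Lakshmi predeceased; the 1/9 allotted to Lakshmi's branch passes to Lakshmi's issue by representation.
The 1/9 is divided into 2 equal shares of 1/18 among Chetan, Tarun.
Chetan is living and takes 1/18.
Tarun is living and takes 1/18.
Vikram predeceased; the 1/9 allotted to Vikram's branch passes to Vikram's issue by representation.
The 1/9 is divided into 4 equal shares of 1/36 among Jayant, Deepa, Aarav, Falguni.
Jayant is living and takes 1/36.
Deepa predeceased; the 1/36 allotted to Deepa's branch passes to Deepa's issue by representation.
The 1/36 is divided into 2 equal shares of 1/72 among Eshan, Ishita.
Eshan is living and takes 1/72.
Ishita is living and takes 1/72.
Aarav is living and takes 1/36.
Falguni is living and takes 1/36.

Aarav 1/36; Chetan 1/18; Eshan 1/72; Falguni 1/36; Girish 1/9; Hemant 2/3; Ishita 1/72; Jayant 1/36; Tarun 1/18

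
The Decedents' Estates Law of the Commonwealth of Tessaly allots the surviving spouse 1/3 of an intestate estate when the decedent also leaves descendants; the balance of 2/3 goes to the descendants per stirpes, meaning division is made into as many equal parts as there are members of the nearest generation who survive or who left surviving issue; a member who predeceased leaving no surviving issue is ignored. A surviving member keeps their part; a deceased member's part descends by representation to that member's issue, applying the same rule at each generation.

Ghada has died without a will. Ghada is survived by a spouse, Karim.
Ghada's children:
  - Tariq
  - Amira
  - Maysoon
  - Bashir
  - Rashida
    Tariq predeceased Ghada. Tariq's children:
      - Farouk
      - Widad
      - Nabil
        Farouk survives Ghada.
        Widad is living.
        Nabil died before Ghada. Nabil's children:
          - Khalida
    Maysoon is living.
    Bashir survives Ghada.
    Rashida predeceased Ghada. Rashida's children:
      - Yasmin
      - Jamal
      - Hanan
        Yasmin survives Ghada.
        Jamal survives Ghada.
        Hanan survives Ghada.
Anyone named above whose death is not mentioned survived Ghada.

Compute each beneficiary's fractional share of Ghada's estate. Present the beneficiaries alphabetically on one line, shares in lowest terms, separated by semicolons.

Amira 2/15; Bashir 2/15; Farouk 2/45; Hanan 2/45; Jamal 2/45; Karim 1/3; Khalida 2/45; Maysoon 2/15; Widad 2/45; Yasmin 2/45

Karim, as surviving spouse, takes 1/3.
The remaining 2/3 passes to Ghada's descendants per stirpes.
The 2/3 is divided into 5 equal shares of 2/15 among Tariq, Amira, Maysoon, Bashir, Rashida.
Tariq predeceased; the 2/15 allotted to Tariq's branch passes to Tariq's issue by representation.
The 2/15 is divided into 3 equal shares of 2/45 among Farouk, Widad, Nabil.
Farouk is living and takes 2/45.
Widad is living and takes 2/45.
Nabil predeceased; the 2/45 allotted to Nabil's branch passes to Nabil's issue by representation.
Khalida is the sole taker at this level and receives the full 2/45.
Amira is living and takes 2/15.
Maysoon is living and takes 2/15.
Bashir is living and takes 2/15.
Rashida predeceased; the 2/15 allotted to Rashida's branch passes to Rashida's issue by representation.
The 2/15 is divided into 3 equal shares of 2/45 among Yasmin, Jamal, Hanan.
Yasmin is living and takes 2/45.
Jamal is living and takes 2/45.
Hanan is living and takes 2/45.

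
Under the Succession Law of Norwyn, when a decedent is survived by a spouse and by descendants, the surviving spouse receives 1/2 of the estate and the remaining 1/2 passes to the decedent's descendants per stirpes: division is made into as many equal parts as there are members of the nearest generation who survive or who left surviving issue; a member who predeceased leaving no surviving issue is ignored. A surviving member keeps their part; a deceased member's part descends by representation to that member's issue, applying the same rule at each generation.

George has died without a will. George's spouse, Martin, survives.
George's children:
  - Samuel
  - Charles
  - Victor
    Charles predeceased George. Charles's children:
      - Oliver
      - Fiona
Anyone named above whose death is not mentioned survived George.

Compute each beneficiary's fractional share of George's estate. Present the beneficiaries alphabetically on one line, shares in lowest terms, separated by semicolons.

Martin, as surviving spouse, takes 1/2.
The remaining 1/2 passes to George's descendants per stirpes.
The 1/2 is divided into 3 equal shares of 1/6 among Samuel, Charles, Victor.
Samuel is living and takes 1/6.
Charles predeceased; the 1/6 allotted to Charles's branch passes to Charles's issue by representation.
The 1/6 is divided into 2 equal shares of 1/12 among Oliver, Fiona.
Oliver is living and takes 1/12.
Fiona is living and takes 1/12.
Victor is living and takes 1/6.

Fiona 1/12; Martin 1/2; Oliver 1/12; Samuel 1/6; Victor 1/6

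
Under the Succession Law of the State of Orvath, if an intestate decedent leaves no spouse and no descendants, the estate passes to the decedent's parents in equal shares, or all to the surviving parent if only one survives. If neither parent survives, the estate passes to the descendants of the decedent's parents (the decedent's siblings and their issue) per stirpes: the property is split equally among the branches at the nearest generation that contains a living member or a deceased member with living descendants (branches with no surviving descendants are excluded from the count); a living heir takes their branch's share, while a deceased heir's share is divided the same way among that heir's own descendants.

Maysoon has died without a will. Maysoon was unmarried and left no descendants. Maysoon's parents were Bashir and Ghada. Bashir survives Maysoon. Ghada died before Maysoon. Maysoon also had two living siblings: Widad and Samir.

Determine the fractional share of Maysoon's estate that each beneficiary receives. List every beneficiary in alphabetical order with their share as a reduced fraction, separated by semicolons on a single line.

Bashir 1

Only one parent, Bashir, survives, so Bashir takes the entire estate. The siblings take nothing because a surviving parent has priority.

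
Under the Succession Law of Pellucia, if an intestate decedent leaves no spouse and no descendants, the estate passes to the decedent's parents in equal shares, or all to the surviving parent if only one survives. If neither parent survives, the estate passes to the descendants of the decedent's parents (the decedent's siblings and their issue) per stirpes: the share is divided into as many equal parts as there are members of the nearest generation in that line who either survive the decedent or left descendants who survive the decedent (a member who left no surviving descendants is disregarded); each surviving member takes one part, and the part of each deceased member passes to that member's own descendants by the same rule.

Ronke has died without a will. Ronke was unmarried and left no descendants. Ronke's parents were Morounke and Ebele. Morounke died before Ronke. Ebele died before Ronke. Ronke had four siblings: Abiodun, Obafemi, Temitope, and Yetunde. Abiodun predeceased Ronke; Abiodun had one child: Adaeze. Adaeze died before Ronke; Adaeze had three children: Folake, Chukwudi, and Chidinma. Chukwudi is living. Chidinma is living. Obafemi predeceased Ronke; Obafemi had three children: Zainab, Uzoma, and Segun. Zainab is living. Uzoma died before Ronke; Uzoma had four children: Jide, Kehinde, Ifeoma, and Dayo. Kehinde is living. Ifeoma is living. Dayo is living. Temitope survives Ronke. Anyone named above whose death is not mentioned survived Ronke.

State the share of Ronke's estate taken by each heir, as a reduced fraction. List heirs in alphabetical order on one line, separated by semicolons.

Neither parent survives and there are no descendants, so the estate passes to Ronke's siblings and their issue per stirpes.
The estate is divided into 4 equal shares of 1/4 among Abiodun, Obafemi, Temitope, Yetunde.
Abiodun predeceased; the 1/4 allotted to Abiodun's branch passes to Abiodun's issue by representation.
Adaeze's line is the sole branch at this level, so the full 1/4 passes to Adaeze's issue by representation.
The 1/4 is divided into 3 equal shares of 1/12 among Folake, Chukwudi, Chidinma.
Folake is living and takes 1/12.
Chukwudi is living and takes 1/12.
Chidinma is living and takes 1/12.
Obafemi predeceased; the 1/4 allotted to Obafemi's branch passes to Obafemi's issue by representation.
The 1/4 is divided into 3 equal shares of 1/12 among Zainab, Uzoma, Segun.
Zainab is living and takes 1/12.
Uzoma predeceased; the 1/12 allotted to Uzoma's branch passes to Uzoma's issue by representation.
The 1/12 is divided into 4 equal shares of 1/48 among Jide, Kehinde, Ifeoma, Dayo.
Jide is living and takes 1/48.
Kehinde is living and takes 1/48.
Ifeoma is living and takes 1/48.
Dayo is living and takes 1/48.
Segun is living and takes 1/12.
Temitope is living and takes 1/4.
Yetunde is living and takes 1/4.

Chidinma 1/12; Chukwudi 1/12; Dayo 1/48; Folake 1/12; Ifeoma 1/48; Jide 1/48; Kehinde 1/48; Segun 1/12; Temitope 1/4; Yetunde 1/4; Zainab 1/12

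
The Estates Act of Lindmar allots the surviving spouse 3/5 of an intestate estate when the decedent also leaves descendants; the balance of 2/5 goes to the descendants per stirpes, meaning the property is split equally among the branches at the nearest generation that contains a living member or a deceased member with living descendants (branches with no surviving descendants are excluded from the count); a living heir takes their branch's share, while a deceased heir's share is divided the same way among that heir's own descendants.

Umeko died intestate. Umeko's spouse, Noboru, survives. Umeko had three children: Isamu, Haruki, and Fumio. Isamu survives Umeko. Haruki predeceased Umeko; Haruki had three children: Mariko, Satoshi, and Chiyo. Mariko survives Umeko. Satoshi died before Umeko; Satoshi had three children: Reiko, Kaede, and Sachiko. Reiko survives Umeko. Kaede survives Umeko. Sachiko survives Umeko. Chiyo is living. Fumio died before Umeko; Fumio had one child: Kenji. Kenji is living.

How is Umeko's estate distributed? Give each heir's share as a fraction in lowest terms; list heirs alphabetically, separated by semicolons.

Chiyo 2/45; Isamu 2/15; Kaede 2/135; Kenji 2/15; Mariko 2/45; Noboru 3/5; Reiko 2/135; Sachiko 2/135

Noboru, as surviving spouse, takes 3/5.
The remaining 2/5 passes to Umeko's descendants per stirpes.
The 2/5 is divided into 3 equal shares of 2/15 among Isamu, Haruki, Fumio.
Isamu is living and takes 2/15.
Haruki predeceased; the 2/15 allotted to Haruki's branch passes to Haruki's issue by representation.
The 2/15 is divided into 3 equal shares of 2/45 among Mariko, Satoshi, Chiyo.
Mariko is living and takes 2/45.
Satoshi predeceased; the 2/45 allotted to Satoshi's branch passes to Satoshi's issue by representation.
The 2/45 is divided into 3 equal shares of 2/135 among Reiko, Kaede, Sachiko.
Reiko is living and takes 2/135.
Kaede is living and takes 2/135.
Sachiko is living and takes 2/135.
Chiyo is living and takes 2/45.
Fumio predeceased; the 2/15 allotted to Fumio's branch passes to Fumio's issue by representation.
Kenji is the sole taker at this level and receives the full 2/15.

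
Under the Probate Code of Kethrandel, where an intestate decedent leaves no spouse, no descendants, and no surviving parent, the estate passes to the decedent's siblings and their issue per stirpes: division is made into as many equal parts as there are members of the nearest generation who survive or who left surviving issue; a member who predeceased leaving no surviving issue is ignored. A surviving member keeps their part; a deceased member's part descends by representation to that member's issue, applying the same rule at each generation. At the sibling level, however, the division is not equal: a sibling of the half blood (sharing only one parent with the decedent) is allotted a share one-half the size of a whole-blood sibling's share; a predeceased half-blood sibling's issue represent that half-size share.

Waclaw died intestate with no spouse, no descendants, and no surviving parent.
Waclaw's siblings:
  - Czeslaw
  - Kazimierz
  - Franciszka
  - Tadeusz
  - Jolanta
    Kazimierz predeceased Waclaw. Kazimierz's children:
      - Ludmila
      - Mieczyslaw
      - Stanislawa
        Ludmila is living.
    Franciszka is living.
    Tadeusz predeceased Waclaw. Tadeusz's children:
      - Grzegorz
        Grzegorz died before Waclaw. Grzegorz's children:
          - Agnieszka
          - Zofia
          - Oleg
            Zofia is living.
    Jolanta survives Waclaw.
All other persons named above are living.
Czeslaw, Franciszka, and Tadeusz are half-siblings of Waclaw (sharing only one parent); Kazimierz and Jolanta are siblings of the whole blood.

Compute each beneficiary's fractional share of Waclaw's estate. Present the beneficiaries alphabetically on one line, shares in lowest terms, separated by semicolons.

No spouse, descendants, or parent survives, so the estate passes to Waclaw's siblings per stirpes.
Half-blood siblings count for one-half the weight of whole-blood siblings at the initial division.
Dividing 1 in proportion to weights (total weight 7/2): Czeslaw (weight 1/2) → 1/7; Kazimierz (weight 1) → 2/7; Franciszka (weight 1/2) → 1/7; Tadeusz (weight 1/2) → 1/7; Jolanta (weight 1) → 2/7.
Czeslaw is living and takes 1/7.
Kazimierz predeceased; the 2/7 allotted to Kazimierz's branch passes to Kazimierz's issue by representation.
The 2/7 is divided into 3 equal shares of 2/21 among Ludmila, Mieczyslaw, Stanislawa.
Ludmila is living and takes 2/21.
Mieczyslaw is living and takes 2/21.
Stanislawa is living and takes 2/21.
Franciszka is living and takes 1/7.
Tadeusz predeceased; the 1/7 allotted to Tadeusz's branch passes to Tadeusz's issue by representation.
Grzegorz's line is the sole branch at this level, so the full 1/7 passes to Grzegorz's issue by representation.
The 1/7 is divided into 3 equal shares of 1/21 among Agnieszka, Zofia, Oleg.
Agnieszka is living and takes 1/21.
Zofia is living and takes 1/21.
Oleg is living and takes 1/21.
Jolanta is living and takes 2/7.

Agnieszka 1/21; Czeslaw 1/7; Franciszka 1/7; Jolanta 2/7; Ludmila 2/21; Mieczyslaw 2/21; Oleg 1/21; Stanislawa 2/21; Zofia 1/21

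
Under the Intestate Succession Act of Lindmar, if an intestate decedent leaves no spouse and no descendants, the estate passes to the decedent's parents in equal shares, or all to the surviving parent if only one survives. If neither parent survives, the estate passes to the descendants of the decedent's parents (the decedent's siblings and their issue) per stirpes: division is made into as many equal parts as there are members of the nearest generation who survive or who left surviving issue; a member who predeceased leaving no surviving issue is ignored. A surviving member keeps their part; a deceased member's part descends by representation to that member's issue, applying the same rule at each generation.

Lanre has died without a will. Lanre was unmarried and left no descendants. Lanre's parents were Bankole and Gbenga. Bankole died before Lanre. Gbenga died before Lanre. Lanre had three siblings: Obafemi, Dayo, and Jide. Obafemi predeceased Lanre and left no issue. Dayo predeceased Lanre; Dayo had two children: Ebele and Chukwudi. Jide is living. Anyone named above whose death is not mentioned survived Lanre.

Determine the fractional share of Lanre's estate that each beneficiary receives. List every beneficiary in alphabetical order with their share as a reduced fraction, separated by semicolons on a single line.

Chukwudi 1/4; Ebele 1/4; Jide 1/2

Neither parent survives and there are no descendants, so the estate passes to Lanre's siblings and their issue per stirpes.
Obafemi left no surviving issue, so that branch lapses and is disregarded.
The estate is divided into 2 equal shares of 1/2 among Dayo, Jide.
Dayo predeceased; the 1/2 allotted to Dayo's branch passes to Dayo's issue by representation.
The 1/2 is divided into 2 equal shares of 1/4 among Ebele, Chukwudi.
Ebele is living and takes 1/4.
Chukwudi is living and takes 1/4.
Jide is living and takes 1/2.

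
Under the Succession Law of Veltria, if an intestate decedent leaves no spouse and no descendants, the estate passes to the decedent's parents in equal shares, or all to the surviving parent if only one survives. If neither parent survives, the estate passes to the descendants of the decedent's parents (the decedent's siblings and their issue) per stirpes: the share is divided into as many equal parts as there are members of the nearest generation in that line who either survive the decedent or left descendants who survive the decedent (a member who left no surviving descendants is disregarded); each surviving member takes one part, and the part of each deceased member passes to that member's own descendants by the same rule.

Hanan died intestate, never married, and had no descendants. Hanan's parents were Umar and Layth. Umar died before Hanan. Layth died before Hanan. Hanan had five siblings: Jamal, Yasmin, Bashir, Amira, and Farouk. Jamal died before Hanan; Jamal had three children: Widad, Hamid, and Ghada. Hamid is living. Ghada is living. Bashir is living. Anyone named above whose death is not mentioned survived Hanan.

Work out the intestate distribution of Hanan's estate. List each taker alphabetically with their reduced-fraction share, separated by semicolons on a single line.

Neither parent survives and there are no descendants, so the estate passes to Hanan's siblings and their issue per stirpes.
The estate is divided into 5 equal shares of 1/5 among Jamal, Yasmin, Bashir, Amira, Farouk.
Jamal predeceased; the 1/5 allotted to Jamal's branch passes to Jamal's issue by representation.
The 1/5 is divided into 3 equal shares of 1/15 among Widad, Hamid, Ghada.
Widad is living and takes 1/15.
Hamid is living and takes 1/15.
Ghada is living and takes 1/15.
Yasmin is living and takes 1/5.
Bashir is living and takes 1/5.
Amira is living and takes 1/5.
Farouk is living and takes 1/5.

Amira 1/5; Bashir 1/5; Farouk 1/5; Ghada 1/15; Hamid 1/15; Widad 1/15; Yasmin 1/5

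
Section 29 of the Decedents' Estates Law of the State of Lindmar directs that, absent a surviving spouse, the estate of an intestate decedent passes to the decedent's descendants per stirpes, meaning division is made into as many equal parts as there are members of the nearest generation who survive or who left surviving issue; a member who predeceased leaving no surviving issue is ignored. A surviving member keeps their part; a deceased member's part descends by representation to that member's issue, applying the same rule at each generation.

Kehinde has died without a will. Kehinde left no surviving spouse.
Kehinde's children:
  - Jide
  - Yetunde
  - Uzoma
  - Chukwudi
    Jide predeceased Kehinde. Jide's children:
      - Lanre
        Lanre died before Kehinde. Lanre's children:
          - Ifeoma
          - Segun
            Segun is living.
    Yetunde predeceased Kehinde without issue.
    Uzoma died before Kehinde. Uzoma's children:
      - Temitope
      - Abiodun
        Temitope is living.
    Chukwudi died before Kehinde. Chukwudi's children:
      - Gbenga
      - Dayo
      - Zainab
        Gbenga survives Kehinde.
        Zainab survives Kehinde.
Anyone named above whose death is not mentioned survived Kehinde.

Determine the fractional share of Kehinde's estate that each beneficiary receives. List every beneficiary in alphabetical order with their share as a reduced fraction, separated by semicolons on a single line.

Abiodun 1/6; Dayo 1/9; Gbenga 1/9; Ifeoma 1/6; Segun 1/6; Temitope 1/6; Zainab 1/9

There is no surviving spouse, so the entire estate passes to Kehinde's descendants per stirpes.
Yetunde left no surviving issue, so that branch lapses and is disregarded.
The estate is divided into 3 equal shares of 1/3 among Jide, Uzoma, Chukwudi.
Jide predeceased; the 1/3 allotted to Jide's branch passes to Jide's issue by representation.
Lanre's line is the sole branch at this level, so the full 1/3 passes to Lanre's issue by representation.
The 1/3 is divided into 2 equal shares of 1/6 among Ifeoma, Segun.
Ifeoma is living and takes 1/6.
Segun is living and takes 1/6.
Uzoma predeceased; the 1/3 allotted to Uzoma's branch passes to Uzoma's issue by representation.
The 1/3 is divided into 2 equal shares of 1/6 among Temitope, Abiodun.
Temitope is living and takes 1/6.
Abiodun is living and takes 1/6.
Chukwudi predeceased; the 1/3 allotted to Chukwudi's branch passes to Chukwudi's issue by representation.
The 1/3 is divided into 3 equal shares of 1/9 among Gbenga, Dayo, Zainab.
Gbenga is living and takes 1/9.
Dayo is living and takes 1/9.
Zainab is living and takes 1/9.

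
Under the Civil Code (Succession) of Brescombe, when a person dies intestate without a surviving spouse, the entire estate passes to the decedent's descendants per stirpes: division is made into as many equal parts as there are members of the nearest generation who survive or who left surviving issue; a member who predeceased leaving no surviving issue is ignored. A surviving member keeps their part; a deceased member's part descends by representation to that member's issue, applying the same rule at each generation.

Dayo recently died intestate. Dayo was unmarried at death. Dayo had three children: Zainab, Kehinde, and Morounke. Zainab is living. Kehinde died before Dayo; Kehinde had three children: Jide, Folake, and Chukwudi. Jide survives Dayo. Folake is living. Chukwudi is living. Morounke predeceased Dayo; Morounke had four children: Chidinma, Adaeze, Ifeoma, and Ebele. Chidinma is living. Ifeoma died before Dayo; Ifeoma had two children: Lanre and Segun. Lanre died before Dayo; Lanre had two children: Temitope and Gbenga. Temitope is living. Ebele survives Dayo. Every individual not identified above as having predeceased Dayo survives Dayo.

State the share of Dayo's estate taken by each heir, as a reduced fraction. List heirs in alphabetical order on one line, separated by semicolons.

Adaeze 1/12; Chidinma 1/12; Chukwudi 1/9; Ebele 1/12; Folake 1/9; Gbenga 1/48; Jide 1/9; Segun 1/24; Temitope 1/48; Zainab 1/3

There is no surviving spouse, so the entire estate passes to Dayo's descendants per stirpes.
The estate is divided into 3 equal shares of 1/3 among Zainab, Kehinde, Morounke.
Zainab is living and takes 1/3.
Kehinde predeceased; the 1/3 allotted to Kehinde's branch passes to Kehinde's issue by representation.
The 1/3 is divided into 3 equal shares of 1/9 among Jide, Folake, Chukwudi.
Jide is living and takes 1/9.
Folake is living and takes 1/9.
Chukwudi is living and takes 1/9.
Morounke predeceased; the 1/3 allotted to Morounke's branch passes to Morounke's issue by representation.
The 1/3 is divided into 4 equal shares of 1/12 among Chidinma, Adaeze, Ifeoma, Ebele.
Chidinma is living and takes 1/12.
Adaeze is living and takes 1/12.
Ifeoma predeceased; the 1/12 allotted to Ifeoma's branch passes to Ifeoma's issue by representation.
The 1/12 is divided into 2 equal shares of 1/24 among Lanre, Segun.
Lanre predeceased; the 1/24 allotted to Lanre's branch passes to Lanre's issue by representation.
The 1/24 is divided into 2 equal shares of 1/48 among Temitope, Gbenga.
Temitope is living and takes 1/48.
Gbenga is living and takes 1/48.
Segun is living and takes 1/24.
Ebele is living and takes 1/12.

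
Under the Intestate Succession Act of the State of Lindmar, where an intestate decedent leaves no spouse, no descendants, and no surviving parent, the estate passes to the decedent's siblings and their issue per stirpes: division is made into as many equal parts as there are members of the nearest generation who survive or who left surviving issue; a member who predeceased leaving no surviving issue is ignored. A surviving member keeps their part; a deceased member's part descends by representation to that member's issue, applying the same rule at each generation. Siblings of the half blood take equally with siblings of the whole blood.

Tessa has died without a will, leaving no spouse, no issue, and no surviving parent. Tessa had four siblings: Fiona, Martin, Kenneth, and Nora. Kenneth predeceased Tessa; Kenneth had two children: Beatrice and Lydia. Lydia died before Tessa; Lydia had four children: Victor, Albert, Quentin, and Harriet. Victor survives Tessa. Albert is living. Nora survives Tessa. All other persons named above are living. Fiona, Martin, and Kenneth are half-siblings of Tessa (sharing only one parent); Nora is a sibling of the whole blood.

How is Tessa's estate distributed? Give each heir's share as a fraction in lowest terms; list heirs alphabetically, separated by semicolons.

No spouse, descendants, or parent survives, so the estate passes to Tessa's siblings per stirpes.
Half-blood and whole-blood siblings take equally under the stated rule.
The estate is divided into 4 equal shares of 1/4 among Fiona, Martin, Kenneth, Nora.
Fiona is living and takes 1/4.
Martin is living and takes 1/4.
Kenneth predeceased; the 1/4 allotted to Kenneth's branch passes to Kenneth's issue by representation.
The 1/4 is divided into 2 equal shares of 1/8 among Beatrice, Lydia.
Beatrice is living and takes 1/8.
Lydia predeceased; the 1/8 allotted to Lydia's branch passes to Lydia's issue by representation.
The 1/8 is divided into 4 equal shares of 1/32 among Victor, Albert, Quentin, Harriet.
Victor is living and takes 1/32.
Albert is living and takes 1/32.
Quentin is living and takes 1/32.
Harriet is living and takes 1/32.
Nora is living and takes 1/4.

Albert 1/32; Beatrice 1/8; Fiona 1/4; Harriet 1/32; Martin 1/4; Nora 1/4; Quentin 1/32; Victor 1/32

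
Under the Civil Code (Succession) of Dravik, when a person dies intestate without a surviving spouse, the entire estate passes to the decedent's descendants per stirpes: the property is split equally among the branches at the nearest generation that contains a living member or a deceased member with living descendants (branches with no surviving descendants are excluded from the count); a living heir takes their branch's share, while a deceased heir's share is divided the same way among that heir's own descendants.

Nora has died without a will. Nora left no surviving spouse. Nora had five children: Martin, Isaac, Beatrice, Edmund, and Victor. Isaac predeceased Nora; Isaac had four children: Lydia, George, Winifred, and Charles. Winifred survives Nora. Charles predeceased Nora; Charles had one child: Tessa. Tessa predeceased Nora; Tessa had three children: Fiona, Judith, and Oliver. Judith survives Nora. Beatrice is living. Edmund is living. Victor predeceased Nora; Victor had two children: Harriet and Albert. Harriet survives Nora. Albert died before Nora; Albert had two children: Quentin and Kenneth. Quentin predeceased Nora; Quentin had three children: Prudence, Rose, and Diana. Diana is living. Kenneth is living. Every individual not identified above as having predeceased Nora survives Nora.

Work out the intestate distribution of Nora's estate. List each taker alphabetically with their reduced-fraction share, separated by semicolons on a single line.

There is no surviving spouse, so the entire estate passes to Nora's descendants per stirpes.
The estate is divided into 5 equal shares of 1/5 among Martin, Isaac, Beatrice, Edmund, Victor.
Martin is living and takes 1/5.
Isaac predeceased; the 1/5 allotted to Isaac's branch passes to Isaac's issue by representation.
The 1/5 is divided into 4 equal shares of 1/20 among Lydia, George, Winifred, Charles.
Lydia is living and takes 1/20.
George is living and takes 1/20.
Winifred is living and takes 1/20.
Charles predeceased; the 1/20 allotted to Charles's branch passes to Charles's issue by representation.
Tessa's line is the sole branch at this level, so the full 1/20 passes to Tessa's issue by representation.
The 1/20 is divided into 3 equal shares of 1/60 among Fiona, Judith, Oliver.
Fiona is living and takes 1/60.
Judith is living and takes 1/60.
Oliver is living and takes 1/60.
Beatrice is living and takes 1/5.
Edmund is living and takes 1/5.
Victor predeceased; the 1/5 allotted to Victor's branch passes to Victor's issue by representation.
The 1/5 is divided into 2 equal shares of 1/10 among Harriet, Albert.
Harriet is living and takes 1/10.
Albert predeceased; the 1/10 allotted to Albert's branch passes to Albert's issue by representation.
The 1/10 is divided into 2 equal shares of 1/20 among Quentin, Kenneth.
Quentin predeceased; the 1/20 allotted to Quentin's branch passes to Quentin's issue by representation.
The 1/20 is divided into 3 equal shares of 1/60 among Prudence, Rose, Diana.
Prudence is living and takes 1/60.
Rose is living and takes 1/60.
Diana is living and takes 1/60.
Kenneth is living and takes 1/20.

Beatrice 1/5; Diana 1/60; Edmund 1/5; Fiona 1/60; George 1/20; Harriet 1/10; Judith 1/60; Kenneth 1/20; Lydia 1/20; Martin 1/5; Oliver 1/60; Prudence 1/60; Rose 1/60; Winifred 1/20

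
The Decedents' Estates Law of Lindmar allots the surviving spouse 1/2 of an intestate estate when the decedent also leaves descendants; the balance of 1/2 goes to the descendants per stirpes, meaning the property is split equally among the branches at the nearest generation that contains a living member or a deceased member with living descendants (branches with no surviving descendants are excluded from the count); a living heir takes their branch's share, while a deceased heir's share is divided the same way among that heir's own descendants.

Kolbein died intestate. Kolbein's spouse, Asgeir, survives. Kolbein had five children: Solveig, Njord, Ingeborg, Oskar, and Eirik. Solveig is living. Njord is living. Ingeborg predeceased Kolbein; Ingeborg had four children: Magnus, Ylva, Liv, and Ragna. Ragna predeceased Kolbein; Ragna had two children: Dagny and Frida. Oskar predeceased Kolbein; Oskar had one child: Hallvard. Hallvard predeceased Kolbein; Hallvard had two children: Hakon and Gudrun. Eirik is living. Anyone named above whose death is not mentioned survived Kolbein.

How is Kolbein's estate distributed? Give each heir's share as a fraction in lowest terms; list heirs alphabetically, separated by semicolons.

Asgeir, as surviving spouse, takes 1/2.
The remaining 1/2 passes to Kolbein's descendants per stirpes.
The 1/2 is divided into 5 equal shares of 1/10 among Solveig, Njord, Ingeborg, Oskar, Eirik.
Solveig is living and takes 1/10.
Njord is living and takes 1/10.
Ingeborg predeceased; the 1/10 allotted to Ingeborg's branch passes to Ingeborg's issue by representation.
The 1/10 is divided into 4 equal shares of 1/40 among Magnus, Ylva, Liv, Ragna.
Magnus is living and takes 1/40.
Ylva is living and takes 1/40.
Liv is living and takes 1/40.
Ragna predeceased; the 1/40 allotted to Ragna's branch passes to Ragna's issue by representation.
The 1/40 is divided into 2 equal shares of 1/80 among Dagny, Frida.
Dagny is living and takes 1/80.
Frida is living and takes 1/80.
Oskar predeceased; the 1/10 allotted to Oskar's branch passes to Oskar's issue by representation.
Hallvard's line is the sole branch at this level, so the full 1/10 passes to Hallvard's issue by representation.
The 1/10 is divided into 2 equal shares of 1/20 among Hakon, Gudrun.
Hakon is living and takes 1/20.
Gudrun is living and takes 1/20.
Eirik is living and takes 1/10.

Asgeir 1/2; Dagny 1/80; Eirik 1/10; Frida 1/80; Gudrun 1/20; Hakon 1/20; Liv 1/40; Magnus 1/40; Njord 1/10; Solveig 1/10; Ylva 1/40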